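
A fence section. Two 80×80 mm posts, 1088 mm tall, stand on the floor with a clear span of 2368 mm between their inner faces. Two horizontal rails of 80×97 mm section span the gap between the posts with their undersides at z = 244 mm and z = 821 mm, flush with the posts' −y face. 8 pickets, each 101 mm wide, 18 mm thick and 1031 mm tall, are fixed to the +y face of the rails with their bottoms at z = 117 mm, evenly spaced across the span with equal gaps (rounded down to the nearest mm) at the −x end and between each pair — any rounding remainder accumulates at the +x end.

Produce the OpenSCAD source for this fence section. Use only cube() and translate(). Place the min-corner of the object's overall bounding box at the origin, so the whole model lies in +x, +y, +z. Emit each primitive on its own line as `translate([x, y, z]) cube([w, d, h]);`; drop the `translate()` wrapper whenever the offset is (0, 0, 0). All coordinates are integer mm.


cube([80, 80, 1088]);
translate([2448, 0, 0]) cube([80, 80, 1088]);
translate([80, 0, 244]) cube([2368, 80, 97]);
translate([80, 0, 821]) cube([2368, 80, 97]);
translate([253, 80, 117]) cube([101, 18, 1031]);
translate([527, 80, 117]) cube([101, 18, 1031]);
translate([801, 80, 117]) cube([101, 18, 1031]);
translate([1075, 80, 117]) cube([101, 18, 1031]);
translate([1349, 80, 117]) cube([101, 18, 1031]);
translate([1623, 80, 117]) cube([101, 18, 1031]);
translate([1897, 80, 117]) cube([101, 18, 1031]);
translate([2171, 80, 117]) cube([101, 18, 1031]);


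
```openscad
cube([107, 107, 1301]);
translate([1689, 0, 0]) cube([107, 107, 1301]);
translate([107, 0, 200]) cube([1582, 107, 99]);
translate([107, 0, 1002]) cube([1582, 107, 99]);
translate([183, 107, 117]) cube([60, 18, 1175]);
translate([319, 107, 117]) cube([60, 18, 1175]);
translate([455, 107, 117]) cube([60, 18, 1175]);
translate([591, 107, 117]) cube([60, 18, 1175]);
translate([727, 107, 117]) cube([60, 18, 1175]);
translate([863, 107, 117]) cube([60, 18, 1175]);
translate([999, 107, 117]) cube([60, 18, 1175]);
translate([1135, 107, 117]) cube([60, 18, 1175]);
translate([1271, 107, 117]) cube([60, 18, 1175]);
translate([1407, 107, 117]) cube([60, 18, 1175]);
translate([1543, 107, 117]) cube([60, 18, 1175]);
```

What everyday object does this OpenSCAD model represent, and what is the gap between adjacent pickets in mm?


A fence section. The picket gap is 76 mm.

Two posts, two rails, 11 pickets — a fence section. Span 1582 mm holds 11 pickets of 60 mm with 12 equal gaps: ⌊(1582 − 11·60) / 12⌋ = 76 mm.


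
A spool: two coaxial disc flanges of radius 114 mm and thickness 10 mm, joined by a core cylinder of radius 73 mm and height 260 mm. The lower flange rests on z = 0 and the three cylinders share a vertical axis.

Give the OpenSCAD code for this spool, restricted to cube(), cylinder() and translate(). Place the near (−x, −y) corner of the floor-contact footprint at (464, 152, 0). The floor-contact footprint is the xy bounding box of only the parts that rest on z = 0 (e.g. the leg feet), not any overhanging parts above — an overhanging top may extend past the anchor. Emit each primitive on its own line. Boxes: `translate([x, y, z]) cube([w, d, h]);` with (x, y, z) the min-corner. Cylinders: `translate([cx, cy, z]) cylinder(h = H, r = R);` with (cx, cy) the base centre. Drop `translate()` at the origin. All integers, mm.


translate([578, 266, 0]) cylinder(h = 10, r = 114);
translate([578, 266, 10]) cylinder(h = 260, r = 73);
translate([578, 266, 270]) cylinder(h = 10, r = 114);


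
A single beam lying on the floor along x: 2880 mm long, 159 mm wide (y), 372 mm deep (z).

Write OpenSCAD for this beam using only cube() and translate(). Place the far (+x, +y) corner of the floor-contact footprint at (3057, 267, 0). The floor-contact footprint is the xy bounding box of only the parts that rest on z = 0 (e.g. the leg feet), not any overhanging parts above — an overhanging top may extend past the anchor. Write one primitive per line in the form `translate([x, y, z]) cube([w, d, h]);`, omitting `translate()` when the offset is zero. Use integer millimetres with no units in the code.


translate([177, 108, 0]) cube([2880, 159, 372]);


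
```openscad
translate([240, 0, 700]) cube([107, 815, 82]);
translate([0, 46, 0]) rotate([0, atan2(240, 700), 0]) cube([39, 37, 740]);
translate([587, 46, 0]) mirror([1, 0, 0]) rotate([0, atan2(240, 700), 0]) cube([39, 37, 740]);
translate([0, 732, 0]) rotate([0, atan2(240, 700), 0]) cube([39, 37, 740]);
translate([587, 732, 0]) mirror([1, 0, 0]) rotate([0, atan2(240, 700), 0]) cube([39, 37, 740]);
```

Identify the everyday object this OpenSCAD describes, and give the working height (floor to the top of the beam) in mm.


A sawhorse. The overall height is 782 mm.

A beam across two mirrored pairs of raked legs — a sawhorse. The beam's underside is at z = 700 (matching the legs' vertical rise in atan2(240, 700)) and the beam is 82 mm tall, so its top is at 700 + 82 = 782 mm. The raked legs top out at the beam's underside, so that is the highest point.


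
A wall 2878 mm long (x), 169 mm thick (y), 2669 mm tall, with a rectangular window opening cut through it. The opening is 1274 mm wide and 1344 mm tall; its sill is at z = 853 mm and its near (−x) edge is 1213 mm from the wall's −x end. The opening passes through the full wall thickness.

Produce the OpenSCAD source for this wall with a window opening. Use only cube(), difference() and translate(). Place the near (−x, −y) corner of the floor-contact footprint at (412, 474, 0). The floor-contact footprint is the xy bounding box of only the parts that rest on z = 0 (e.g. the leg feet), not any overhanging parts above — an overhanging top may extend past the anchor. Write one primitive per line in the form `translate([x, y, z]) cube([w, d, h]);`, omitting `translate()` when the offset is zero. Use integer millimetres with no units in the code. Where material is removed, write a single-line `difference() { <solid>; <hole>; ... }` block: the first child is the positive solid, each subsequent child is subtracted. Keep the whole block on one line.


difference() { translate([412, 474, 0]) cube([2878, 169, 2669]); translate([1625, 474, 853]) cube([1274, 169, 1344]); }


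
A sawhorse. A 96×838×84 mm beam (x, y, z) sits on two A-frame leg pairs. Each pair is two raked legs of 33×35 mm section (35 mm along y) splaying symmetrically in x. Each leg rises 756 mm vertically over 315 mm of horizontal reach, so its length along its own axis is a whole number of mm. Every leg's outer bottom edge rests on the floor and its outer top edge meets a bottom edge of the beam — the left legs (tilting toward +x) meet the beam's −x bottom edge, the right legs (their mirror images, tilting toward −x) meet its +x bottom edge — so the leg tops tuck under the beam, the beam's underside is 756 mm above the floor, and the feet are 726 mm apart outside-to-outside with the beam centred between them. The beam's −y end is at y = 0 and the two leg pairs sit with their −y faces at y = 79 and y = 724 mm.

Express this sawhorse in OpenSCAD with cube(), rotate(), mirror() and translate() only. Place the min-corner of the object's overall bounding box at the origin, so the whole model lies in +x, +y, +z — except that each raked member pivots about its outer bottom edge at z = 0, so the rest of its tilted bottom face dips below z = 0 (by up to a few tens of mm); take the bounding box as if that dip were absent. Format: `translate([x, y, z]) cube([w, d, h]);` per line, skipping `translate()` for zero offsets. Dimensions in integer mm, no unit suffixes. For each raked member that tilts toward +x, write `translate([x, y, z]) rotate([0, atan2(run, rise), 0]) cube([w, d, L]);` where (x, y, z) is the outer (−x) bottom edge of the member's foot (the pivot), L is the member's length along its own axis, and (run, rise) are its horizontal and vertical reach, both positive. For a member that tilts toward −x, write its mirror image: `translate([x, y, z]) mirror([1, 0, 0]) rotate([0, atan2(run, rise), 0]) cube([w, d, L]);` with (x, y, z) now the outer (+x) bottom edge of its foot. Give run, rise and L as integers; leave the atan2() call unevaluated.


translate([315, 0, 756]) cube([96, 838, 84]);
translate([0, 79, 0]) rotate([0, atan2(315, 756), 0]) cube([33, 35, 819]);
translate([726, 79, 0]) mirror([1, 0, 0]) rotate([0, atan2(315, 756), 0]) cube([33, 35, 819]);
translate([0, 724, 0]) rotate([0, atan2(315, 756), 0]) cube([33, 35, 819]);
translate([726, 724, 0]) mirror([1, 0, 0]) rotate([0, atan2(315, 756), 0]) cube([33, 35, 819]);


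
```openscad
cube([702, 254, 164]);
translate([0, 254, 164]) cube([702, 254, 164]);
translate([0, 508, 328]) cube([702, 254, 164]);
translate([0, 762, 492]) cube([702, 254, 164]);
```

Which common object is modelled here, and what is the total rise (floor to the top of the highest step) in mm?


A staircase. The total rise is 656 mm.

4 identical blocks, each offset up and back from the previous — a staircase. Each step is 164 mm tall and there are 4 of them, so the total rise is 4 × 164 = 656 mm.


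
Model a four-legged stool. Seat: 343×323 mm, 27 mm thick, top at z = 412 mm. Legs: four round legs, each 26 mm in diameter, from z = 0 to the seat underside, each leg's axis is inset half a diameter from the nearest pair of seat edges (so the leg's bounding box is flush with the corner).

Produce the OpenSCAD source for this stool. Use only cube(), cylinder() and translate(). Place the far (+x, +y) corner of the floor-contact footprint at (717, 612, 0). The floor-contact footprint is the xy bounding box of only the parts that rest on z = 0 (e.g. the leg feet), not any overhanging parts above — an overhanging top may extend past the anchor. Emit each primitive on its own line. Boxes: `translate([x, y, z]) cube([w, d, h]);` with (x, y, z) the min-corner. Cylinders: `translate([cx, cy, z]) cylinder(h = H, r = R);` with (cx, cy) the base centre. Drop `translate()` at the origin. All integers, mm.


translate([374, 289, 385]) cube([343, 323, 27]);
translate([387, 302, 0]) cylinder(h = 385, r = 13);
translate([704, 302, 0]) cylinder(h = 385, r = 13);
translate([387, 599, 0]) cylinder(h = 385, r = 13);
translate([704, 599, 0]) cylinder(h = 385, r = 13);


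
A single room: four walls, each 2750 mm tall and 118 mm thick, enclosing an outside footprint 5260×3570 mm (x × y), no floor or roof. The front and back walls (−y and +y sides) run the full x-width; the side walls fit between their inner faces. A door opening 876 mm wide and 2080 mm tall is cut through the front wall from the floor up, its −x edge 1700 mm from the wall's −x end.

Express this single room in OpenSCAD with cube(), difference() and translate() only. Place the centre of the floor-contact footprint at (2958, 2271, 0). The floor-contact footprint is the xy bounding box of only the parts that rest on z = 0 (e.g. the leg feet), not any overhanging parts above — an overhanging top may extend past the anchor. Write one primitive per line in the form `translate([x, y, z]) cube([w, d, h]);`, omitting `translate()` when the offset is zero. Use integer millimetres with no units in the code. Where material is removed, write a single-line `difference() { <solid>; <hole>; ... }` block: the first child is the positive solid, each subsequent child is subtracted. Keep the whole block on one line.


difference() { translate([328, 486, 0]) cube([5260, 118, 2750]); translate([2028, 486, 0]) cube([876, 118, 2080]); }
translate([328, 3938, 0]) cube([5260, 118, 2750]);
translate([328, 604, 0]) cube([118, 3334, 2750]);
translate([5470, 604, 0]) cube([118, 3334, 2750]);


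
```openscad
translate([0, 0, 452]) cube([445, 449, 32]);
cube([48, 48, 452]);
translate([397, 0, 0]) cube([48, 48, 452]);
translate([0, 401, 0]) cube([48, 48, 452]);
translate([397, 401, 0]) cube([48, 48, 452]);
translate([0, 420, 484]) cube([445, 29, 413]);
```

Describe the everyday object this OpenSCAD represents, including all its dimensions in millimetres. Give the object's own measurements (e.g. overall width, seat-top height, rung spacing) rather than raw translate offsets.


A chair. The seat is a 445×449×32 mm slab with its top at z = 484 mm, on four 48×48 mm corner legs (flush with the seat edges, standing on z = 0). A flat backrest 29 mm thick, 413 mm tall, spans the full seat width and rises from the seat top along its +y edge, rear face flush with the rear of the seat.


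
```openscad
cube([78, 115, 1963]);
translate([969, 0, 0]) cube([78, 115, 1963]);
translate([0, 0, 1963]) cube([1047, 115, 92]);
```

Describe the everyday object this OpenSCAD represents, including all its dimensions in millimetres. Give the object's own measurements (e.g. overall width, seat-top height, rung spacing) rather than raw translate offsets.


A door frame. The clear opening is 891 mm wide and 1963 mm high. Two 78 mm wide jambs, 115 mm deep, stand either side of the opening from the floor to the top of the opening. A 92 mm thick head sits across the top of both jambs, spanning the full outside width of the frame.


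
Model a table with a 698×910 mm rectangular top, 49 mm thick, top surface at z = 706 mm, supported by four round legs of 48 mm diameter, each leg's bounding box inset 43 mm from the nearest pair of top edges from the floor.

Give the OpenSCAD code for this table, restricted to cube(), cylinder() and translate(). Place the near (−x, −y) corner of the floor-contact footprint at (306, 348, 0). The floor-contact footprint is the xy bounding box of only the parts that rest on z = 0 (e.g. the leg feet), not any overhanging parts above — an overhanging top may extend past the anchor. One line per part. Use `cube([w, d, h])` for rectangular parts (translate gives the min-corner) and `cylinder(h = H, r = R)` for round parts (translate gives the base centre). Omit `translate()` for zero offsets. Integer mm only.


// leg_h = 706 - 49 = 657
translate([263, 305, 657]) cube([698, 910, 49]);
translate([330, 372, 0]) cylinder(h = 657, r = 24);
translate([894, 372, 0]) cylinder(h = 657, r = 24);
translate([330, 1148, 0]) cylinder(h = 657, r = 24);
translate([894, 1148, 0]) cylinder(h = 657, r = 24);


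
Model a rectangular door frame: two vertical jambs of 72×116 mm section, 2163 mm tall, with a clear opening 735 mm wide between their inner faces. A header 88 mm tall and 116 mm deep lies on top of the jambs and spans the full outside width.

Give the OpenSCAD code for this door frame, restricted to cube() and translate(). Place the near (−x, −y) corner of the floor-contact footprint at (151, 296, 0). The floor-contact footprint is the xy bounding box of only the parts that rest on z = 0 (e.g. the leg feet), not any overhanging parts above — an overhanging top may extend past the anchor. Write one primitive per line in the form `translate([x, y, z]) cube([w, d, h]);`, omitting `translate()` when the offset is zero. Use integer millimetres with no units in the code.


translate([151, 296, 0]) cube([72, 116, 2163]);
translate([958, 296, 0]) cube([72, 116, 2163]);
translate([151, 296, 2163]) cube([879, 116, 88]);


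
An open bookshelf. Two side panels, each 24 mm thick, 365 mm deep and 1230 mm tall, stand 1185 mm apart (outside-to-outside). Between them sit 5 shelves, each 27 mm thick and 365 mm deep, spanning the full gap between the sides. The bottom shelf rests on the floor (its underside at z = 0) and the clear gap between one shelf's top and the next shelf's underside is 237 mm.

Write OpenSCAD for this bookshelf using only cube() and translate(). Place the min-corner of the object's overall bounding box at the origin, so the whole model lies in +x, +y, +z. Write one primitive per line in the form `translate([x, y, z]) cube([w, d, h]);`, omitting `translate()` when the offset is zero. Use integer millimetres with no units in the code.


cube([24, 365, 1230]);
translate([1161, 0, 0]) cube([24, 365, 1230]);
translate([24, 0, 0]) cube([1137, 365, 27]);
translate([24, 0, 264]) cube([1137, 365, 27]);
translate([24, 0, 528]) cube([1137, 365, 27]);
translate([24, 0, 792]) cube([1137, 365, 27]);
translate([24, 0, 1056]) cube([1137, 365, 27]);


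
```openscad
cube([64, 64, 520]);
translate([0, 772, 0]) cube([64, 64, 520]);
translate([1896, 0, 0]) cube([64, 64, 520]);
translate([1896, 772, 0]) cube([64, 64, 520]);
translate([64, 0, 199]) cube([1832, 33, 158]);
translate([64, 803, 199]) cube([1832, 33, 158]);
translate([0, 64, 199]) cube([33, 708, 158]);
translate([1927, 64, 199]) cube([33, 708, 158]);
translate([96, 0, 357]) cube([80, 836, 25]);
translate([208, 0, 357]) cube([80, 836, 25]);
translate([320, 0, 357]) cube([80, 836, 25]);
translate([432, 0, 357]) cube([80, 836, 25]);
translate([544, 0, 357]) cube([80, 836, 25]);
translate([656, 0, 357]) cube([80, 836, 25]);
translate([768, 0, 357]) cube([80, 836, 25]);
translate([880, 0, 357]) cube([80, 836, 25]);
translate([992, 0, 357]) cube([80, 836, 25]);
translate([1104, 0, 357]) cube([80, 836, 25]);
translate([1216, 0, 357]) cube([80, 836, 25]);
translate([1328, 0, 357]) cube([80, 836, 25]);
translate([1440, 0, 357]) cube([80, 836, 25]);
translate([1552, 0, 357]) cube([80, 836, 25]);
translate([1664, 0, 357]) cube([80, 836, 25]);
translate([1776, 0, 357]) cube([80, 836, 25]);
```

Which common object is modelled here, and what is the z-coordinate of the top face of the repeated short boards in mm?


A bed frame. The slat-top height is 382 mm.

Four posts, four rails, and a row of slats — a bed frame. Slats sit on the rails at z = 199 + 158 = 357; with slat thickness 25, the top is 382 mm.


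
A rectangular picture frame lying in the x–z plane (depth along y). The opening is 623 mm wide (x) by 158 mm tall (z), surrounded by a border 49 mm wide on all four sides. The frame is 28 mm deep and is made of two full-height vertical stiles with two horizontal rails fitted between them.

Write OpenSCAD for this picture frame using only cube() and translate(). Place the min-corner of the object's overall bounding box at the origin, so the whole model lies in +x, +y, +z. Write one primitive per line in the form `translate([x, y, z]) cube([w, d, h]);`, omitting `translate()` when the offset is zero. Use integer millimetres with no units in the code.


cube([49, 28, 256]);
translate([672, 0, 0]) cube([49, 28, 256]);
translate([49, 0, 0]) cube([623, 28, 49]);
translate([49, 0, 207]) cube([623, 28, 49]);


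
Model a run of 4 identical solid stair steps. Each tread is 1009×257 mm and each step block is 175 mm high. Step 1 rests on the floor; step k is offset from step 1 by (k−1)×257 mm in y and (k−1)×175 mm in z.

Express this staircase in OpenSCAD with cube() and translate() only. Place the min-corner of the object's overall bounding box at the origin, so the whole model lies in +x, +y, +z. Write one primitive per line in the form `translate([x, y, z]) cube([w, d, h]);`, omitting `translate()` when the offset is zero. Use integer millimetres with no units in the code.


cube([1009, 257, 175]);
translate([0, 257, 175]) cube([1009, 257, 175]);
translate([0, 514, 350]) cube([1009, 257, 175]);
translate([0, 771, 525]) cube([1009, 257, 175]);


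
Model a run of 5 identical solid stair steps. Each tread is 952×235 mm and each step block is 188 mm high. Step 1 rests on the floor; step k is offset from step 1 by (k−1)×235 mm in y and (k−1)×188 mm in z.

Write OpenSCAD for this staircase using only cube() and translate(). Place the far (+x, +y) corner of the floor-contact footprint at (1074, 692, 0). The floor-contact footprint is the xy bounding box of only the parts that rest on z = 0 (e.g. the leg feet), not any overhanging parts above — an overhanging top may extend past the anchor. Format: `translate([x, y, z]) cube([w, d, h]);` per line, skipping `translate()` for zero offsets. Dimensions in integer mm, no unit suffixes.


translate([122, 457, 0]) cube([952, 235, 188]);
translate([122, 692, 188]) cube([952, 235, 188]);
translate([122, 927, 376]) cube([952, 235, 188]);
translate([122, 1162, 564]) cube([952, 235, 188]);
translate([122, 1397, 752]) cube([952, 235, 188]);


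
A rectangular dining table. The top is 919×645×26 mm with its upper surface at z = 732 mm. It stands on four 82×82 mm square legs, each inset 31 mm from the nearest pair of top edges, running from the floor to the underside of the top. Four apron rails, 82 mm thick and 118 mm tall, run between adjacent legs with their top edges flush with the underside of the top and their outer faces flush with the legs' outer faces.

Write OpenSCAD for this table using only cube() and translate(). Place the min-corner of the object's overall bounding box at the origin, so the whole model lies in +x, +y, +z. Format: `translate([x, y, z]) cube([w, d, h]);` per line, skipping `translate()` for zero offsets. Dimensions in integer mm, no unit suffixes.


// leg_h = 732 - 26 = 706
// apron z = 706 - 118 = 588
translate([0, 0, 706]) cube([919, 645, 26]);
translate([31, 31, 0]) cube([82, 82, 706]);
translate([806, 31, 0]) cube([82, 82, 706]);
translate([31, 532, 0]) cube([82, 82, 706]);
translate([806, 532, 0]) cube([82, 82, 706]);
translate([113, 31, 588]) cube([693, 82, 118]);
translate([113, 532, 588]) cube([693, 82, 118]);
translate([31, 113, 588]) cube([82, 419, 118]);
translate([806, 113, 588]) cube([82, 419, 118]);


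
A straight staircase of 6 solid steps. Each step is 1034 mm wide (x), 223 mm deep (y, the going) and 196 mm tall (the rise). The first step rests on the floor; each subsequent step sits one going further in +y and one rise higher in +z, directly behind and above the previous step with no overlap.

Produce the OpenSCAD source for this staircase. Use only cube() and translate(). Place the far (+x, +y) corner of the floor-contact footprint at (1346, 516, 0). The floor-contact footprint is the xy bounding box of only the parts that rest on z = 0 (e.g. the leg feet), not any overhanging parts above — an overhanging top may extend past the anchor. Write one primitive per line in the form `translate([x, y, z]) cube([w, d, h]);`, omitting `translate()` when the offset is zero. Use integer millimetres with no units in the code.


translate([312, 293, 0]) cube([1034, 223, 196]);
translate([312, 516, 196]) cube([1034, 223, 196]);
translate([312, 739, 392]) cube([1034, 223, 196]);
translate([312, 962, 588]) cube([1034, 223, 196]);
translate([312, 1185, 784]) cube([1034, 223, 196]);
translate([312, 1408, 980]) cube([1034, 223, 196]);


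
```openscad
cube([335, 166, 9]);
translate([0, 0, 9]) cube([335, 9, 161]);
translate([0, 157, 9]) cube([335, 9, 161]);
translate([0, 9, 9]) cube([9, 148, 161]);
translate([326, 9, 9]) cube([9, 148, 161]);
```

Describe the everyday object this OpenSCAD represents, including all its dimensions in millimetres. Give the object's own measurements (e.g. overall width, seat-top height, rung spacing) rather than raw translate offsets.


An open-topped rectangular box: outside dimensions 335×166×170 mm, with a uniform wall and base thickness of 9 mm. The base is a full 335×166 slab on the floor; four walls sit on top of the base. The front and back walls (the −y and +y sides) span the full width; the two side walls fit between them.


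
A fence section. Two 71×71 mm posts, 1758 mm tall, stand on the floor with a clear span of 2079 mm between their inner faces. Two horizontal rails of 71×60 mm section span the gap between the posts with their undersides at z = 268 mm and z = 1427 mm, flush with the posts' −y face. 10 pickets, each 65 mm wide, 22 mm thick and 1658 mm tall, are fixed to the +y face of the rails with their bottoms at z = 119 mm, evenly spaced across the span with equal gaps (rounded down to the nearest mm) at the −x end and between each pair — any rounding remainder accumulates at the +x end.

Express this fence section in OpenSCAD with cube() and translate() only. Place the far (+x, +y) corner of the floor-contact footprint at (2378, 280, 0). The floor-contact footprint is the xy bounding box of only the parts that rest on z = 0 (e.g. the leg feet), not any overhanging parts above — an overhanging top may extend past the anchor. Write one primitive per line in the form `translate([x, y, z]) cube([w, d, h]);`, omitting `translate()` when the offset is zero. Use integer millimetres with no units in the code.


translate([157, 209, 0]) cube([71, 71, 1758]);
translate([2307, 209, 0]) cube([71, 71, 1758]);
translate([228, 209, 268]) cube([2079, 71, 60]);
translate([228, 209, 1427]) cube([2079, 71, 60]);
translate([357, 280, 119]) cube([65, 22, 1658]);
translate([551, 280, 119]) cube([65, 22, 1658]);
translate([745, 280, 119]) cube([65, 22, 1658]);
translate([939, 280, 119]) cube([65, 22, 1658]);
translate([1133, 280, 119]) cube([65, 22, 1658]);
translate([1327, 280, 119]) cube([65, 22, 1658]);
translate([1521, 280, 119]) cube([65, 22, 1658]);
translate([1715, 280, 119]) cube([65, 22, 1658]);
translate([1909, 280, 119]) cube([65, 22, 1658]);
translate([2103, 280, 119]) cube([65, 22, 1658]);


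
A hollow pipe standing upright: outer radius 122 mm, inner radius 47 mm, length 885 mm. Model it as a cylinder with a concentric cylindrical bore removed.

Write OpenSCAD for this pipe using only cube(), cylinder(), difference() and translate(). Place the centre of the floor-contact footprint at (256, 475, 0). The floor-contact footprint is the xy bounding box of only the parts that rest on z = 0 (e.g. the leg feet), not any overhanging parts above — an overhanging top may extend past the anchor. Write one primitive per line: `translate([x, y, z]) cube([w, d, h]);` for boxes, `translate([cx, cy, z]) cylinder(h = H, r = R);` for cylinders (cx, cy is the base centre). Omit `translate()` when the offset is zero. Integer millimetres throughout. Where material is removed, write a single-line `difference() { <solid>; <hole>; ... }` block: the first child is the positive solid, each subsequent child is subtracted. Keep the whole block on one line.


difference() { translate([256, 475, 0]) cylinder(h = 885, r = 122); translate([256, 475, 0]) cylinder(h = 885, r = 47); }


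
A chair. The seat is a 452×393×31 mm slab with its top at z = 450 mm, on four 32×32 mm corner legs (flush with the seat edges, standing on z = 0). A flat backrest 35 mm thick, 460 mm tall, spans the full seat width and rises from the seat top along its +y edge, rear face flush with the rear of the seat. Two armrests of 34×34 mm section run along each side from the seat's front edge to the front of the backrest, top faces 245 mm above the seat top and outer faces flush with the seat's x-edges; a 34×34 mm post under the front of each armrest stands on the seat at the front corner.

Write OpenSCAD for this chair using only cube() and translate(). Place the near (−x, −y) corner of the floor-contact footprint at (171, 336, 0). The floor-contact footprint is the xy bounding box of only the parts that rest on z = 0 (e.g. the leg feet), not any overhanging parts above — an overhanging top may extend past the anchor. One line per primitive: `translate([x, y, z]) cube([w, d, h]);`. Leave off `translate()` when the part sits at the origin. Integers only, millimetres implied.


translate([171, 336, 419]) cube([452, 393, 31]);
translate([171, 336, 0]) cube([32, 32, 419]);
translate([591, 336, 0]) cube([32, 32, 419]);
translate([171, 697, 0]) cube([32, 32, 419]);
translate([591, 697, 0]) cube([32, 32, 419]);
translate([171, 694, 450]) cube([452, 35, 460]);
translate([171, 336, 661]) cube([34, 358, 34]);
translate([589, 336, 661]) cube([34, 358, 34]);
translate([171, 336, 450]) cube([34, 34, 211]);
translate([589, 336, 450]) cube([34, 34, 211]);


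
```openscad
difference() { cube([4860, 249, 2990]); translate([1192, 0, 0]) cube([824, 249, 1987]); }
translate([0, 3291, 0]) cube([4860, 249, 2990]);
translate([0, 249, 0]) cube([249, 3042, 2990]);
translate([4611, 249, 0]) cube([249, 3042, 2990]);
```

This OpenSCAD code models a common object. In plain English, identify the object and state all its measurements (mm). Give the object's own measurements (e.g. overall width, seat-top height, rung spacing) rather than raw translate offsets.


A single room: four walls, each 2990 mm tall and 249 mm thick, enclosing an outside footprint 4860×3540 mm (x × y), no floor or roof. The front and back walls (−y and +y sides) run the full x-width; the side walls fit between their inner faces. A door opening 824 mm wide and 1987 mm tall is cut through the front wall from the floor up, its −x edge 1192 mm from the wall's −x end.


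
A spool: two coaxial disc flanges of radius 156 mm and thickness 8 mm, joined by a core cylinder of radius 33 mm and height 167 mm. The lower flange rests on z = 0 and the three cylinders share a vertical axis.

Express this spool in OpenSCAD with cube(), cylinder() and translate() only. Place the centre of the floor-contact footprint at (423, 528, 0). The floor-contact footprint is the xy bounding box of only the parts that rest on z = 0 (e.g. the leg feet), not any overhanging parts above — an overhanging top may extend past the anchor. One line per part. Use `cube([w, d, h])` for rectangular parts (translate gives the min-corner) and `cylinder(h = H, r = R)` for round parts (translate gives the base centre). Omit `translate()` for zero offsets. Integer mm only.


translate([423, 528, 0]) cylinder(h = 8, r = 156);
translate([423, 528, 8]) cylinder(h = 167, r = 33);
translate([423, 528, 175]) cylinder(h = 8, r = 156);


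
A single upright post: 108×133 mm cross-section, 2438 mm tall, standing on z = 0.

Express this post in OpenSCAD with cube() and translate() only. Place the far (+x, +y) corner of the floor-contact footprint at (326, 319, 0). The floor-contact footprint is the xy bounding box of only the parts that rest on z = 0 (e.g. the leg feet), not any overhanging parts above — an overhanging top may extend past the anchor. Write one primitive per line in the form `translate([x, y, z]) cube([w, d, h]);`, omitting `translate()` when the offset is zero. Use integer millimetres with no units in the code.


translate([218, 186, 0]) cube([108, 133, 2438]);


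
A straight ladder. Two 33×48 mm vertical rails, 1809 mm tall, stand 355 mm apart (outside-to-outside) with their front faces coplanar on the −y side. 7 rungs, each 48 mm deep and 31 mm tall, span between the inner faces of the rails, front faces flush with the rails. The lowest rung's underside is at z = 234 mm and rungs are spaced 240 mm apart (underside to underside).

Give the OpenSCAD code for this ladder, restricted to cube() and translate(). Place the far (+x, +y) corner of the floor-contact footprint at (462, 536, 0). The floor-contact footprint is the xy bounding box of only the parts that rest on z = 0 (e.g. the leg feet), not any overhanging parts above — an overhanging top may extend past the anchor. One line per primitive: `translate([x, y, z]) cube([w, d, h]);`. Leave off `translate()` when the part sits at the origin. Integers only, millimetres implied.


translate([107, 488, 0]) cube([33, 48, 1809]);
translate([429, 488, 0]) cube([33, 48, 1809]);
translate([140, 488, 234]) cube([289, 48, 31]);
translate([140, 488, 474]) cube([289, 48, 31]);
translate([140, 488, 714]) cube([289, 48, 31]);
translate([140, 488, 954]) cube([289, 48, 31]);
translate([140, 488, 1194]) cube([289, 48, 31]);
translate([140, 488, 1434]) cube([289, 48, 31]);
translate([140, 488, 1674]) cube([289, 48, 31]);


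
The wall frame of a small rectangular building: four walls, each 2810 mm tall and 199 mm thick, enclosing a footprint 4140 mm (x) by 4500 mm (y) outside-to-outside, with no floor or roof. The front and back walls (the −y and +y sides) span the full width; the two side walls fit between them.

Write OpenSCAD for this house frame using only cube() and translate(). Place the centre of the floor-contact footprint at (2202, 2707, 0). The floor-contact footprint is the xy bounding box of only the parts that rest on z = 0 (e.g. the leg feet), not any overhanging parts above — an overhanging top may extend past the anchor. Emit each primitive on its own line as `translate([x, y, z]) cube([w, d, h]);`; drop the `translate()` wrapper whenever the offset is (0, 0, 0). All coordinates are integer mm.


translate([132, 457, 0]) cube([4140, 199, 2810]);
translate([132, 4758, 0]) cube([4140, 199, 2810]);
translate([132, 656, 0]) cube([199, 4102, 2810]);
translate([4073, 656, 0]) cube([199, 4102, 2810]);


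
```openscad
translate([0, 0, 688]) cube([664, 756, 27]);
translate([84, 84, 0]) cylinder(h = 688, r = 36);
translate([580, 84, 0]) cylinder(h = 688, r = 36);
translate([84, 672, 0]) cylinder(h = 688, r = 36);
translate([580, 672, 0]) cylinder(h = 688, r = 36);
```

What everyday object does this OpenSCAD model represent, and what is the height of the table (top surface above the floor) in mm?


A table. The table height is 715 mm.

A 664×756×27 slab sits at z = 688 on four Ø72 mm round legs — a table. The top surface is at 688 + 27 = 715 mm.


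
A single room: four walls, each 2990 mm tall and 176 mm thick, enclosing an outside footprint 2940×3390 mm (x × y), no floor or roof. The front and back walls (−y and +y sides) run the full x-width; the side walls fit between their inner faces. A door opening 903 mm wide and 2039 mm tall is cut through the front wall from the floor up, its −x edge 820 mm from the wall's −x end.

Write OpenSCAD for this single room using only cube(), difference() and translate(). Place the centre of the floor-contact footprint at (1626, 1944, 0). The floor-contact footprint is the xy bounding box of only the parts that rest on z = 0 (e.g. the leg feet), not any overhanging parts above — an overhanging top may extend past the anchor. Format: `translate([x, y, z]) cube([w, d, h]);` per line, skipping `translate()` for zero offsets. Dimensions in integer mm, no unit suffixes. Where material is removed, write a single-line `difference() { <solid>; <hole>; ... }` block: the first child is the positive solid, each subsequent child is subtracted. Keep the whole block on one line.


difference() { translate([156, 249, 0]) cube([2940, 176, 2990]); translate([976, 249, 0]) cube([903, 176, 2039]); }
translate([156, 3463, 0]) cube([2940, 176, 2990]);
translate([156, 425, 0]) cube([176, 3038, 2990]);
translate([2920, 425, 0]) cube([176, 3038, 2990]);


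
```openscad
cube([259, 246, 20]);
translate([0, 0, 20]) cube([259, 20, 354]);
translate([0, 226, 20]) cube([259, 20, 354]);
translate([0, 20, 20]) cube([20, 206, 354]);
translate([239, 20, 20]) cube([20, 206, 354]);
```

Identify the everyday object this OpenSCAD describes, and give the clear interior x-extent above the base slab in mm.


An open box. The internal width is 219 mm.

A 259×246 base slab with four walls standing on it — an open box. The base is 259 mm wide and the walls are 20 mm thick, so the internal width is 259 − 2 × 20 = 219 mm.


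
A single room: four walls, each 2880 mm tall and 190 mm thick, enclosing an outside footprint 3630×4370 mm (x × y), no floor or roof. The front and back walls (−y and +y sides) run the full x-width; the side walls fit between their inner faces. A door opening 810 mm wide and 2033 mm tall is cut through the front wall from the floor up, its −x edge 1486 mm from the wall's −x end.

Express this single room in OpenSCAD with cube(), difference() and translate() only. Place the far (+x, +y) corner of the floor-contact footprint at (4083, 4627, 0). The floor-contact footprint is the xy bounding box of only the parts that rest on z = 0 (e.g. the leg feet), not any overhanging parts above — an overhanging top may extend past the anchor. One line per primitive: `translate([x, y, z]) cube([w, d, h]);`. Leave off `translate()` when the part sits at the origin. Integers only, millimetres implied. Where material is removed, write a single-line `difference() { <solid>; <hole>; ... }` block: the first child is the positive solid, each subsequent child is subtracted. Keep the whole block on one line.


difference() { translate([453, 257, 0]) cube([3630, 190, 2880]); translate([1939, 257, 0]) cube([810, 190, 2033]); }
translate([453, 4437, 0]) cube([3630, 190, 2880]);
translate([453, 447, 0]) cube([190, 3990, 2880]);
translate([3893, 447, 0]) cube([190, 3990, 2880]);


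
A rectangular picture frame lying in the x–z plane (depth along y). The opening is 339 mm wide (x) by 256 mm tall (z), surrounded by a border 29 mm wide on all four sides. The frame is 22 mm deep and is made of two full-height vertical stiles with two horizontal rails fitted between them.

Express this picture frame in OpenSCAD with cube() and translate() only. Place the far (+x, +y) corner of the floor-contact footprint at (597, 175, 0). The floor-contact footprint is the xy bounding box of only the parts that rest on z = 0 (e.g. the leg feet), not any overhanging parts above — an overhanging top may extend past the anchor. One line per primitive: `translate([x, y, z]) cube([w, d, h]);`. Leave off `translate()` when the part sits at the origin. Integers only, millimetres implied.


translate([200, 153, 0]) cube([29, 22, 314]);
translate([568, 153, 0]) cube([29, 22, 314]);
translate([229, 153, 0]) cube([339, 22, 29]);
translate([229, 153, 285]) cube([339, 22, 29]);


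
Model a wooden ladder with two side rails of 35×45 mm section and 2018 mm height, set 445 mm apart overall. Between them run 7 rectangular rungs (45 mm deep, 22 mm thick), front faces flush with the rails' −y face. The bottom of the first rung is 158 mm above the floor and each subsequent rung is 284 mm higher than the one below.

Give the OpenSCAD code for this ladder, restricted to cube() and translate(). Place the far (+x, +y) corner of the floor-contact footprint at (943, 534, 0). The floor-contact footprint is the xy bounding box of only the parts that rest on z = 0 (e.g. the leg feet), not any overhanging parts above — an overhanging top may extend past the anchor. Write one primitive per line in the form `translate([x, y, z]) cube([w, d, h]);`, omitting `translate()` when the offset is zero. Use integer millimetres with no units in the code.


translate([498, 489, 0]) cube([35, 45, 2018]);
translate([908, 489, 0]) cube([35, 45, 2018]);
translate([533, 489, 158]) cube([375, 45, 22]);
translate([533, 489, 442]) cube([375, 45, 22]);
translate([533, 489, 726]) cube([375, 45, 22]);
translate([533, 489, 1010]) cube([375, 45, 22]);
translate([533, 489, 1294]) cube([375, 45, 22]);
translate([533, 489, 1578]) cube([375, 45, 22]);
translate([533, 489, 1862]) cube([375, 45, 22]);


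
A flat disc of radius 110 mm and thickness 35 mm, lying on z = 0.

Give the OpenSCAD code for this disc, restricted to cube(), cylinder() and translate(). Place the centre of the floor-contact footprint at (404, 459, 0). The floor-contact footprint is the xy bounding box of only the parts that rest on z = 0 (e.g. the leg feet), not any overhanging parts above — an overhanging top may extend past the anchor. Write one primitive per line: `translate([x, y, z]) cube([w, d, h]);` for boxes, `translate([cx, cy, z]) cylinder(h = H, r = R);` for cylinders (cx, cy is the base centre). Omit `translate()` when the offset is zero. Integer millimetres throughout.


translate([404, 459, 0]) cylinder(h = 35, r = 110);


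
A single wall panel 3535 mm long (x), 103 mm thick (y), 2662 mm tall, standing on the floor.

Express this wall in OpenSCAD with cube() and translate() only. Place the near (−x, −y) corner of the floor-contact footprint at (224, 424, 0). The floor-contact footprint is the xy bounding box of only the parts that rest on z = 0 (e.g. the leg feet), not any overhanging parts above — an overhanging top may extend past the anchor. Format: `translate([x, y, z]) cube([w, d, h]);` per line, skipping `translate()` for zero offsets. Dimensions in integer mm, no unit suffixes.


translate([224, 424, 0]) cube([3535, 103, 2662]);


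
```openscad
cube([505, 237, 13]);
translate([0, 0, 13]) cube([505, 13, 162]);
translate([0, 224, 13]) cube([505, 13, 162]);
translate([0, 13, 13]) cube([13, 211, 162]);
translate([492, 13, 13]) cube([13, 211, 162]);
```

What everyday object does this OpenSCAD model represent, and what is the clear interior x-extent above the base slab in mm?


An open box. The internal width is 479 mm.

A 505×237 base slab with four walls standing on it — an open box. The base is 505 mm wide and the walls are 13 mm thick, so the internal width is 505 − 2 × 13 = 479 mm.
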